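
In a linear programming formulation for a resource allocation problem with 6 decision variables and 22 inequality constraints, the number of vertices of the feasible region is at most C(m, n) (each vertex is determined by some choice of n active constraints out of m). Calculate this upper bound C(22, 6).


Each vertex corresponds to some choice of n active constraints out of m, so the number of vertices is at most C(m, n) = m! / (n!(m-n)!).
m = 22, n = 6
Numerator: 22 * 21 * 20 * 19 * 18 * 17
Denominator: 6! = 720
C(22, 6) = 74613


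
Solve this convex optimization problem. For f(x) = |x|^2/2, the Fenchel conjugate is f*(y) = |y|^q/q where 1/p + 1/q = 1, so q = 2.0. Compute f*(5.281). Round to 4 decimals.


The conjugate exponent q satisfies 1/p + 1/q = 1.
p = 2, so q = 2/(2 - 1) = 2.0
|y|^q = 5.281^2.0 = 27.889
f*(5.281) = 27.889 / 2.0 = 13.9445


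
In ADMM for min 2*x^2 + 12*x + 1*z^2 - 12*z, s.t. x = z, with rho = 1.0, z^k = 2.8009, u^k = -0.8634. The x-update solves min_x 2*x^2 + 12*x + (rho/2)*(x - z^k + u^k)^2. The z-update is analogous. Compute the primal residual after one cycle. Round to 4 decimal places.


ADMM iteration with rho = 1.0, z^k = 2.8009, u^k = -0.8634
Step 1: x-update.
Minimize 2*x^2 + 12*x + (1.0/2)*(x - 2.8009 - 0.8634)^2
FOC: (2*2 + 1.0)*x = -12 + 1.0*(2.8009 + 0.8634)
x^{k+1} = -1.6671
Step 2: z-update.
Minimize 1*z^2 - 12*z + (1.0/2)*(-1.6671 - z - 0.8634)^2
FOC: (2*1 + 1.0)*z = 12 + 1.0*(-1.6671 - 0.8634)
z^{k+1} = 3.1565
Step 3: u-update.
u^{k+1} = -0.8634 - 1.6671 - 3.1565 = -5.687
Step 4: Primal residual = |-1.6671 - 3.1565| = 4.8236


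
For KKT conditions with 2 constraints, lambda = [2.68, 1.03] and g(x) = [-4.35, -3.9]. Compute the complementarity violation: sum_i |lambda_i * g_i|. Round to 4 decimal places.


KKT complementary slackness check:
lambda_1 * g_1 = 2.68 * -4.35 = -11.658
lambda_2 * g_2 = 1.03 * -3.9 = -4.017
Total violation = 11.658 + 4.017 = 15.675


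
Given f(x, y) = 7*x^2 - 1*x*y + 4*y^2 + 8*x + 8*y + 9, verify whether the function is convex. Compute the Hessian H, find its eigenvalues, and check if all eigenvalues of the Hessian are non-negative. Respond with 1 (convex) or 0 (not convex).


The Hessian of f(x,y) = 7*x^2 - 1*x*y + 4*y^2 + 8*x + 8*y + 9 is:
H = [[14, -1], [-1, 8]]
Trace = 14 + 8 = 22
Determinant = 14*8 - (-1)^2 = 111
Discriminant = (22)^2 - 4*111 = 40.0
Eigenvalues: lambda_1 = 7.8377, lambda_2 = 14.1623
The function is convex.

1


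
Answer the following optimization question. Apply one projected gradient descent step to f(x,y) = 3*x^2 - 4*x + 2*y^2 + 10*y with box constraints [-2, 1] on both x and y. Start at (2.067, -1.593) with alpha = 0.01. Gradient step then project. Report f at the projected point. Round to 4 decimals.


Step 1: Compute gradient at (2.067, -1.593).
grad_x = 2*3*2.067 - 4 = 8.402
grad_y = 2*2*-1.593 + 10 = 3.628
Step 2: Gradient step.
x_raw = 2.067 - 0.01*8.402 = 1.983
y_raw = -1.593 - 0.01*3.628 = -1.6293
Step 3: Project onto [-2, 1].
x_proj = clip(1.983) = 1.0
y_proj = clip(-1.6293) = -1.6293
Step 4: Evaluate f.
f(1.0, -1.6293) = -11.9837


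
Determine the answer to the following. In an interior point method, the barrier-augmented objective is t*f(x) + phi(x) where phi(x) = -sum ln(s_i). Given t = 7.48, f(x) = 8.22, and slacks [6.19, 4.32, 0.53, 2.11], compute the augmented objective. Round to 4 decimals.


Step 1: Compute log-barrier.
ln values: [1.8229, 1.4633, -0.6349, 0.7467]
phi = -(1.8229 + 1.4633 - 0.6349 + 0.7467) = -3.398
Step 2: Compute augmented objective.
t*f(x) = 7.48*8.22 = 61.4856
Total = 61.4856 - 3.398 = 58.0876


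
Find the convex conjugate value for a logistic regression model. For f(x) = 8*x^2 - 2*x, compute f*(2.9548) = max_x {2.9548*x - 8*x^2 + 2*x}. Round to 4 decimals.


f*(y) = sup_x {y*x - a*x^2 - b*x} = sup_x {(y-b)*x - a*x^2}
FOC: (y - b) - 2a*x = 0 => x* = (y - b)/(2a)
x* = (2.9548 + 2)/(2*8) = 0.3097
f*(2.9548) = (y-b)^2/(4a) = (2.9548 + 2)^2/(4*8)
= 24.55/32 = 0.7672


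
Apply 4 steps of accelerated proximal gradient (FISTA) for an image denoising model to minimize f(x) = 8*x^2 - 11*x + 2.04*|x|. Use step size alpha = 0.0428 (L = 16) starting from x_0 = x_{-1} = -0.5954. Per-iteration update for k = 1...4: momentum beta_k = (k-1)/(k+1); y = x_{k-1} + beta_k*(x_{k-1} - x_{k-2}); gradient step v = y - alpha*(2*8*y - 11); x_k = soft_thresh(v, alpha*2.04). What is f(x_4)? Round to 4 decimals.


FISTA on f(x) = 8*x^2 - 11*x + 2.04*|x|
L = 16, alpha = 0.0428
Iteration 1: beta = 0.0, y = -0.5954 + 0.0*(-0.5954 + 0.5954) = -0.5954
  grad(y) = -20.5264, v = y - alpha*grad = 0.2831
  prox(v) = soft_thresh(0.2831, 0.0873) = 0.1958
Iteration 2: beta = 0.3333, y = 0.1958 + 0.3333*(0.1958 + 0.5954) = 0.4596
  grad(y) = -3.6471, v = y - alpha*grad = 0.6157
  prox(v) = soft_thresh(0.6157, 0.0873) = 0.5283
Iteration 3: beta = 0.5, y = 0.5283 + 0.5*(0.5283 - 0.1958) = 0.6946
  grad(y) = 0.1136, v = y - alpha*grad = 0.6897
  prox(v) = soft_thresh(0.6897, 0.0873) = 0.6024
Iteration 4: beta = 0.6, y = 0.6024 + 0.6*(0.6024 - 0.5283) = 0.6469
  grad(y) = -0.65, v = y - alpha*grad = 0.6747
  prox(v) = soft_thresh(0.6747, 0.0873) = 0.5874
f(x_4) = 8*0.5874^2 - 11*0.5874 + 2.04*|0.5874| = -2.5028


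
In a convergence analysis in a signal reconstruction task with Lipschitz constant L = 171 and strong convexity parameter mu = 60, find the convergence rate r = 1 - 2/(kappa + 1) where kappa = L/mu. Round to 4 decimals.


Step 1: Compute the condition number.
kappa = L/mu = 171/60 = 2.85
Step 2: Compute the convergence rate.
r = 1 - 2/(kappa + 1) = 1 - 2*mu/(L + mu) = (L - mu)/(L + mu) = 111/231 = 0.4805


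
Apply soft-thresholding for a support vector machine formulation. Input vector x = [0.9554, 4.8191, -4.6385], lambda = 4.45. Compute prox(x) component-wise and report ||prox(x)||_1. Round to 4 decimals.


Soft-thresholding with lambda = 4.45:
prox(0.9554) = sign(0.9554)*max(|0.9554| - 4.45, 0) = 0.0
prox(4.8191) = sign(4.8191)*max(|4.8191| - 4.45, 0) = 0.3691
prox(-4.6385) = sign(-4.6385)*max(|-4.6385| - 4.45, 0) = -0.1885
prox(x) = [0.0, 0.3691, -0.1885]
||prox(x)||_1 = 0.0 + 0.3691 + 0.1885 = 0.5576


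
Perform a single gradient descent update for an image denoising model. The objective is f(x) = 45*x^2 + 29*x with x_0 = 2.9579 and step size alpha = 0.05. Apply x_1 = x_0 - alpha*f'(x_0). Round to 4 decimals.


We compute the gradient at x_0 and apply the update.
f'(x) = 90*x + 29
f'(2.9579) = 90*2.9579 + 29 = 295.211
x_1 = 2.9579 - 0.05*295.211 = -11.8027


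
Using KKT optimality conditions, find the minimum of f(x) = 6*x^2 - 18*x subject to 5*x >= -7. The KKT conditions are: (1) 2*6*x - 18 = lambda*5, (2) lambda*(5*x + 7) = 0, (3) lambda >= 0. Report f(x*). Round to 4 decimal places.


Step 1: Try lambda = 0 (constraint inactive).
Stationarity: 2*6*x - 18 = 0
x* = 18/(2*6) = 1.5
Check constraint: 5*1.5 = 7.5 >= -7 -- satisfied.
Step 2: Compute optimal value.
f(x*) = 6*1.5^2 - 18*1.5 = -13.5


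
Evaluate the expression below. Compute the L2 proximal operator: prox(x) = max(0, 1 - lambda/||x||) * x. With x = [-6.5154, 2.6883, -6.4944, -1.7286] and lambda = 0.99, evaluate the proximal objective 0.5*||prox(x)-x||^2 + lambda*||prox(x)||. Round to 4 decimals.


Step 1: Compute ||x||.
||x|| = 9.7387
Step 2: Compute scaling factor.
scale = max(0, 1 - 0.99/9.7387) = 0.8983
Step 3: prox(x) = [-5.8531, 2.415, -5.8342, -1.5529]
||prox(x)|| = 8.7487
Step 4: Proximal objective.
0.5*||prox-x||^2 = 0.4901
lambda*||prox|| = 8.6612
Total = 9.1513


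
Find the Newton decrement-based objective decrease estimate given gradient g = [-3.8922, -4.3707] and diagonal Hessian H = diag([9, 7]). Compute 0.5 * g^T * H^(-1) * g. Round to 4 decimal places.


Step 1: H is diagonal, so H^(-1) * g = [-0.4325, -0.6244].
Step 2: g^T H^(-1) g = sum_i g_i^2 / H_ii
  = (-3.8922)^2/9 + (-4.3707)^2/7
  = 1.6832 + 2.729 = 4.4122
Step 3: Objective decrease = 0.5 * g^T H^(-1) g = 2.2061


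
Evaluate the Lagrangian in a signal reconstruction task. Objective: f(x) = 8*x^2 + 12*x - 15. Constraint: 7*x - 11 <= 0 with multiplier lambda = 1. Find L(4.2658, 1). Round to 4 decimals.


Step 1: Evaluate f(x).
f(4.2658) = 8*4.2658^2 + 12*4.2658 - 15 = 181.766
Step 2: Evaluate g(x).
g(4.2658) = 7*4.2658 - 11 = 18.8606
Step 3: Compute Lagrangian.
L = 181.766 + 1*18.8606 = 200.6266


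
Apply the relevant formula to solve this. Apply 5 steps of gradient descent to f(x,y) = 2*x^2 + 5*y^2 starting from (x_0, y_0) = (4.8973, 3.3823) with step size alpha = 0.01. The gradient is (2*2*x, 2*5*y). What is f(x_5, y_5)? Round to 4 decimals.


Gradient descent on f(x,y) = 2*x^2 + 5*y^2.
Starting point: (4.8973, 3.3823), alpha = 0.01
Step 1: grad_x = 2*2*4.8973 = 19.5892, grad_y = 2*5*3.3823 = 33.823
  x_1 = 4.8973 - 0.01*19.5892 = 4.7014
  y_1 = 3.3823 - 0.01*33.823 = 3.0441
Step 2: grad_x = 2*2*4.7014 = 18.8056, grad_y = 2*5*3.0441 = 30.4407
  x_2 = 4.7014 - 0.01*18.8056 = 4.5134
  y_2 = 3.0441 - 0.01*30.4407 = 2.7397
Step 3: grad_x = 2*2*4.5134 = 18.0534, grad_y = 2*5*2.7397 = 27.3966
  x_3 = 4.5134 - 0.01*18.0534 = 4.3328
  y_3 = 2.7397 - 0.01*27.3966 = 2.4657
Step 4: grad_x = 2*2*4.3328 = 17.3313, grad_y = 2*5*2.4657 = 24.657
  x_4 = 4.3328 - 0.01*17.3313 = 4.1595
  y_4 = 2.4657 - 0.01*24.657 = 2.2191
Step 5: grad_x = 2*2*4.1595 = 16.638, grad_y = 2*5*2.2191 = 22.1913
  x_5 = 4.1595 - 0.01*16.638 = 3.9931
  y_5 = 2.2191 - 0.01*22.1913 = 1.9972
f(3.9931, 1.9972) = 2*3.9931^2 + 5*1.9972^2 = 51.8344


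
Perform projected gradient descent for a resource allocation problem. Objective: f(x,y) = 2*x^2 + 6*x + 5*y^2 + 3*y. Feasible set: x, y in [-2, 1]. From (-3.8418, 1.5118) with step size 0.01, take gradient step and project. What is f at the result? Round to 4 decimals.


Step 1: Compute gradient at (-3.8418, 1.5118).
grad_x = 2*2*-3.8418 + 6 = -9.3672
grad_y = 2*5*1.5118 + 3 = 18.118
Step 2: Gradient step.
x_raw = -3.8418 - 0.01*-9.3672 = -3.7481
y_raw = 1.5118 - 0.01*18.118 = 1.3306
Step 3: Project onto [-2, 1].
x_proj = clip(-3.7481) = -2.0
y_proj = clip(1.3306) = 1.0
Step 4: Evaluate f.
f(-2.0, 1.0) = 4.0


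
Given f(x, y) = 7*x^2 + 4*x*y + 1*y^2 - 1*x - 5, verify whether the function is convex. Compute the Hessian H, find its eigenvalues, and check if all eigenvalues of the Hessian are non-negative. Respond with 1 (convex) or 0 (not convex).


The Hessian of f(x,y) = 7*x^2 + 4*x*y + 1*y^2 - 1*x - 5 is:
H = [[14, 4], [4, 2]]
Trace = 14 + 2 = 16
Determinant = 14*2 - (4)^2 = 12
Discriminant = (16)^2 - 4*12 = 208.0
Eigenvalues: lambda_1 = 0.7889, lambda_2 = 15.2111
The function is convex.

1


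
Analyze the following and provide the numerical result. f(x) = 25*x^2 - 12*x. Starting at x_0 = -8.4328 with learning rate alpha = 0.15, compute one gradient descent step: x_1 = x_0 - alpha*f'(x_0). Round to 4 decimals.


We compute the gradient at x_0 and apply the update.
f'(x) = 50*x - 12
f'(-8.4328) = 50*-8.4328 - 12 = -433.64
x_1 = -8.4328 - 0.15*-433.64 = 56.6132


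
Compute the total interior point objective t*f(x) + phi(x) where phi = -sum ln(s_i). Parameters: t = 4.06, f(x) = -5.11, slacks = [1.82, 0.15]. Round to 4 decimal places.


Step 1: Compute log-barrier.
ln values: [0.5988, -1.8971]
phi = -(0.5988 - 1.8971) = 1.2983
Step 2: Compute augmented objective.
t*f(x) = 4.06*-5.11 = -20.7466
Total = -20.7466 + 1.2983 = -19.4483


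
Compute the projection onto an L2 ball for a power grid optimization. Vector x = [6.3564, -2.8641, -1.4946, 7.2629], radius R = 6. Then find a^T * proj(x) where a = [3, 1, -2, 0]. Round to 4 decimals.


Step 1: Compute ||x|| (intermediates to 6 decimals).
||x|| = sqrt(6.3564^2 + (-2.8641)^2 + (-1.4946)^2 + 7.2629^2) = 10.177939
Step 2: Project.
Since ||x|| > R, scale = R/||x|| = 6/10.177939 = 0.58951, proj(x) = scale * x
proj(x) = [3.747161, -1.688416, -0.881082, 4.281552]
Step 3: Dot product.
a^T * proj(x) = 3*3.747161 + 1*(-1.688416) - 2*(-0.881082) + 0*4.281552 = 11.3152


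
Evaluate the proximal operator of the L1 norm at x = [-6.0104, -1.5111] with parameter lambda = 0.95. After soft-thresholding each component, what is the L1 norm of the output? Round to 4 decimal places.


Soft-thresholding with lambda = 0.95:
prox(-6.0104) = sign(-6.0104)*max(|-6.0104| - 0.95, 0) = -5.0604
prox(-1.5111) = sign(-1.5111)*max(|-1.5111| - 0.95, 0) = -0.5611
prox(x) = [-5.0604, -0.5611]
||prox(x)||_1 = 5.0604 + 0.5611 = 5.6215


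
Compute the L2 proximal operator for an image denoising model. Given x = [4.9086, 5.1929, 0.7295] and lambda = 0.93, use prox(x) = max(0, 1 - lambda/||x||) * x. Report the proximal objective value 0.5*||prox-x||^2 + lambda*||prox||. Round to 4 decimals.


Step 1: Compute ||x||.
||x|| = 7.1828
Step 2: Compute scaling factor.
scale = max(0, 1 - 0.93/7.1828) = 0.8705
Step 3: prox(x) = [4.2731, 4.5205, 0.635]
||prox(x)|| = 6.2528
Step 4: Proximal objective.
0.5*||prox-x||^2 = 0.4325
lambda*||prox|| = 5.8151
Total = 6.2476


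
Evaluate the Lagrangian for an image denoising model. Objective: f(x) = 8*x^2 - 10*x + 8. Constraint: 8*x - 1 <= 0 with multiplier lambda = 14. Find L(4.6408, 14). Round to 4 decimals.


Step 1: Evaluate f(x).
f(4.6408) = 8*4.6408^2 - 10*4.6408 + 8 = 133.8882
Step 2: Evaluate g(x).
g(4.6408) = 8*4.6408 - 1 = 36.1264
Step 3: Compute Lagrangian.
L = 133.8882 + 14*36.1264 = 639.6578


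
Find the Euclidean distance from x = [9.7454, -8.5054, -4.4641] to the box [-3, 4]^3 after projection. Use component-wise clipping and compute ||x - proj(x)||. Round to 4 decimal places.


Project each component onto [-3, 4].
clip(9.7454) = 4.0, clip(-8.5054) = -3.0, clip(-4.4641) = -3.0
Projection = [4.0, -3.0, -3.0]
Squared diffs: [33.0096, 30.3094, 2.1436]
Distance = sqrt(65.4626) = 8.0909


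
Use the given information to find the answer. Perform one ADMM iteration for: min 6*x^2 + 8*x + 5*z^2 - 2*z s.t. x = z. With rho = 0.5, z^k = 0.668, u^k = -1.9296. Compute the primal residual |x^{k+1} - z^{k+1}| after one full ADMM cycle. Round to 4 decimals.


ADMM iteration with rho = 0.5, z^k = 0.668, u^k = -1.9296
Step 1: x-update.
Minimize 6*x^2 + 8*x + (0.5/2)*(x - 0.668 - 1.9296)^2
FOC: (2*6 + 0.5)*x = -8 + 0.5*(0.668 + 1.9296)
x^{k+1} = -0.5361
Step 2: z-update.
Minimize 5*z^2 - 2*z + (0.5/2)*(-0.5361 - z - 1.9296)^2
FOC: (2*5 + 0.5)*z = 2 + 0.5*(-0.5361 - 1.9296)
z^{k+1} = 0.0731
Step 3: u-update.
u^{k+1} = -1.9296 - 0.5361 - 0.0731 = -2.5388
Step 4: Primal residual = |-0.5361 - 0.0731| = 0.6092


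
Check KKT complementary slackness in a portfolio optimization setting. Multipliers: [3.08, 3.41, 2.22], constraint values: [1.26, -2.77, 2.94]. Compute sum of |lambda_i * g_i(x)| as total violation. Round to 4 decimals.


KKT complementary slackness check:
lambda_1 * g_1 = 3.08 * 1.26 = 3.8808
lambda_2 * g_2 = 3.41 * -2.77 = -9.4457
lambda_3 * g_3 = 2.22 * 2.94 = 6.5268
Total violation = 3.8808 + 9.4457 + 6.5268 = 19.8533


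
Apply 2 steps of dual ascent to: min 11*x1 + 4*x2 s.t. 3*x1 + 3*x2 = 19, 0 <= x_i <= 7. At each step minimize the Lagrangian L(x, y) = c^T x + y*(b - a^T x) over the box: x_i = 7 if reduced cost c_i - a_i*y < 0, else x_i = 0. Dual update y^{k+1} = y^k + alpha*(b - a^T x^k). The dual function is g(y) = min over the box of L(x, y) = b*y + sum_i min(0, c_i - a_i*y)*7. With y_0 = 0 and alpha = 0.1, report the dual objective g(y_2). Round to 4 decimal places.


Dual ascent for LP: min 11*x1 + 4*x2, 3*x1 + 3*x2 = 19, 0 <= x_i <= 7
Step 1: y^k = 0.0, reduced costs: (11.0, 4.0)
  x^k = (0.0, 0.0), subgradient = b - a^T x = 19.0
  y^{k+1} = 0.0 + 0.1*19.0 = 1.9
Step 2: y^k = 1.9, reduced costs: (5.3, -1.7)
  x^k = (0.0, 7.0), subgradient = b - a^T x = -2.0
  y^{k+1} = 1.9 + 0.1*-2.0 = 1.7
Dual objective at y_2 = 1.7: reduced costs (5.9, -1.1), box minimizer x = (0.0, 7.0)
g(y_2) = b*y + (c1 - a1*y)*x1 + (c2 - a2*y)*x2 = 19*1.7 + 5.9*0.0 + (-1.1)*7.0 = 32.3 + 0.0 - 7.7 = 24.6


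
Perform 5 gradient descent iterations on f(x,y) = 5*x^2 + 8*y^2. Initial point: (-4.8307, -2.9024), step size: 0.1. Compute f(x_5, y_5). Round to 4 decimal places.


Gradient descent on f(x,y) = 5*x^2 + 8*y^2.
Starting point: (-4.8307, -2.9024), alpha = 0.1
Step 1: grad_x = 2*5*-4.8307 = -48.307, grad_y = 2*8*-2.9024 = -46.4384
  x_1 = -4.8307 - 0.1*-48.307 = 0.0
  y_1 = -2.9024 - 0.1*-46.4384 = 1.7414
Step 2: grad_x = 2*5*0.0 = 0.0, grad_y = 2*8*1.7414 = 27.863
  x_2 = 0.0 - 0.1*0.0 = 0.0
  y_2 = 1.7414 - 0.1*27.863 = -1.0449
Step 3: grad_x = 2*5*0.0 = 0.0, grad_y = 2*8*-1.0449 = -16.7178
  x_3 = 0.0 - 0.1*0.0 = 0.0
  y_3 = -1.0449 - 0.1*-16.7178 = 0.6269
Step 4: grad_x = 2*5*0.0 = 0.0, grad_y = 2*8*0.6269 = 10.0307
  x_4 = 0.0 - 0.1*0.0 = 0.0
  y_4 = 0.6269 - 0.1*10.0307 = -0.3762
Step 5: grad_x = 2*5*0.0 = 0.0, grad_y = 2*8*-0.3762 = -6.0184
  x_5 = 0.0 - 0.1*0.0 = 0.0
  y_5 = -0.3762 - 0.1*-6.0184 = 0.2257
f(0.0, 0.2257) = 5*0.0^2 + 8*0.2257^2 = 0.4075


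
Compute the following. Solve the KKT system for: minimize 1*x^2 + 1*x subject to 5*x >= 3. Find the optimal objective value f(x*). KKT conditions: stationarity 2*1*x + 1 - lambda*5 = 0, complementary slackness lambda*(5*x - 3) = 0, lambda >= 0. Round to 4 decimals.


Step 1: Try lambda = 0 (constraint inactive).
x_unc = -1/(2*1) = -0.5
Check: 5*-0.5 = -2.5 < 3 -- violated!
Step 2: Constraint must be active: 5*x = 3
x* = 3/5 = 0.6
lambda = (2*1*0.6 + 1)/5 = 0.44
Step 3: Compute optimal value.
f(x*) = 1*0.6^2 + 1*0.6 = 0.96


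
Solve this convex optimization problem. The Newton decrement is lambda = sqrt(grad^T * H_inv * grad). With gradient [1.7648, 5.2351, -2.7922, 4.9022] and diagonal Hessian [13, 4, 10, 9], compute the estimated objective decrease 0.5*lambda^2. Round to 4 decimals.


Step 1: H is diagonal, so H^(-1) * g = [0.1358, 1.3088, -0.2792, 0.5447].
Step 2: g^T H^(-1) g = sum_i g_i^2 / H_ii
  = (1.7648)^2/13 + (5.2351)^2/4 + (-2.7922)^2/10 + (4.9022)^2/9
  = 0.2396 + 6.8516 + 0.7796 + 2.6702 = 10.541
Step 3: Objective decrease = 0.5 * g^T H^(-1) g = 5.2705


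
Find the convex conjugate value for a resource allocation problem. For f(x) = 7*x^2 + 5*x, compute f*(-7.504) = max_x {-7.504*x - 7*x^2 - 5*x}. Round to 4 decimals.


f*(y) = sup_x {y*x - a*x^2 - b*x} = sup_x {(y-b)*x - a*x^2}
FOC: (y - b) - 2a*x = 0 => x* = (y - b)/(2a)
x* = (-7.504 - 5)/(2*7) = -0.8931
f*(-7.504) = (y-b)^2/(4a) = (-7.504 - 5)^2/(4*7)
= 156.35/28 = 5.5839


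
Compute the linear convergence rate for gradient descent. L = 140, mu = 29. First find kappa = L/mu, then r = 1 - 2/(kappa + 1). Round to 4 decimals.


Step 1: Compute the condition number.
kappa = L/mu = 140/29 = 4.8276
Step 2: Compute the convergence rate.
r = 1 - 2/(kappa + 1) = 1 - 2*mu/(L + mu) = (L - mu)/(L + mu) = 111/169 = 0.6568


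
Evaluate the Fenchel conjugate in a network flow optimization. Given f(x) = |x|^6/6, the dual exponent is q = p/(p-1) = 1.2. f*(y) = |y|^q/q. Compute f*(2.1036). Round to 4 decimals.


The conjugate exponent q satisfies 1/p + 1/q = 1.
p = 6, so q = 6/(6 - 1) = 1.2
|y|^q = 2.1036^1.2 = 2.4409
f*(2.1036) = 2.4409 / 1.2 = 2.0341


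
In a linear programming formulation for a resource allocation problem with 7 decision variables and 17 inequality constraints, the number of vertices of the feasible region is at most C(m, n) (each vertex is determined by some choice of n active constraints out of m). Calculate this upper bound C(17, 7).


Each vertex corresponds to some choice of n active constraints out of m, so the number of vertices is at most C(m, n) = m! / (n!(m-n)!).
m = 17, n = 7
Numerator: 17 * 16 * 15 * 14 * 13 * 12 * 11
Denominator: 7! = 5040
C(17, 7) = 19448


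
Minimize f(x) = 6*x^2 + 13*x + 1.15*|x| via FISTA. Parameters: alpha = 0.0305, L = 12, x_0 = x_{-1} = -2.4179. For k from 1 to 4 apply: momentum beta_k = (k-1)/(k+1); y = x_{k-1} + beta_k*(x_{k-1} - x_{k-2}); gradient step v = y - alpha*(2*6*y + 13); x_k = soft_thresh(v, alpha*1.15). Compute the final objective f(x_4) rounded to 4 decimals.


FISTA on f(x) = 6*x^2 + 13*x + 1.15*|x|
L = 12, alpha = 0.0305
Iteration 1: beta = 0.0, y = -2.4179 + 0.0*(-2.4179 + 2.4179) = -2.4179
  grad(y) = -16.0148, v = y - alpha*grad = -1.9294
  prox(v) = soft_thresh(-1.9294, 0.0351) = -1.8944
Iteration 2: beta = 0.3333, y = -1.8944 + 0.3333*(-1.8944 + 2.4179) = -1.7199
  grad(y) = -7.6384, v = y - alpha*grad = -1.4869
  prox(v) = soft_thresh(-1.4869, 0.0351) = -1.4518
Iteration 3: beta = 0.5, y = -1.4518 + 0.5*(-1.4518 + 1.8944) = -1.2305
  grad(y) = -1.7665, v = y - alpha*grad = -1.1767
  prox(v) = soft_thresh(-1.1767, 0.0351) = -1.1416
Iteration 4: beta = 0.6, y = -1.1416 + 0.6*(-1.1416 + 1.4518) = -0.9555
  grad(y) = 1.5346, v = y - alpha*grad = -1.0023
  prox(v) = soft_thresh(-1.0023, 0.0351) = -0.9672
f(x_4) = 6*(-0.9672)^2 + 13*(-0.9672) + 1.15*|-0.9672| = -5.8485


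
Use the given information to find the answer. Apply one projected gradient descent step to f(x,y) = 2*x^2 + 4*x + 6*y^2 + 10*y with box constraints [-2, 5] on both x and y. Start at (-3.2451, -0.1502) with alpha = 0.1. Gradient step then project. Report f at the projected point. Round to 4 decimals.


Step 1: Compute gradient at (-3.2451, -0.1502).
grad_x = 2*2*-3.2451 + 4 = -8.9804
grad_y = 2*6*-0.1502 + 10 = 8.1976
Step 2: Gradient step.
x_raw = -3.2451 - 0.1*-8.9804 = -2.3471
y_raw = -0.1502 - 0.1*8.1976 = -0.97
Step 3: Project onto [-2, 5].
x_proj = clip(-2.3471) = -2.0
y_proj = clip(-0.97) = -0.97
Step 4: Evaluate f.
f(-2.0, -0.97) = -4.0547


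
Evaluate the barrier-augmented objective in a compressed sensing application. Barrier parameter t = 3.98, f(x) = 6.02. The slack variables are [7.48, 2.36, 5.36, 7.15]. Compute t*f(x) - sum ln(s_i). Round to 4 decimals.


Step 1: Compute log-barrier.
ln values: [2.0122, 0.8587, 1.679, 1.9671]
phi = -(2.0122 + 0.8587 + 1.679 + 1.9671) = -6.517
Step 2: Compute augmented objective.
t*f(x) = 3.98*6.02 = 23.9596
Total = 23.9596 - 6.517 = 17.4426


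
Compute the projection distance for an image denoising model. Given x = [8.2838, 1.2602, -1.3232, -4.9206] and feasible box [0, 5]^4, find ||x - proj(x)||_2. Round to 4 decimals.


Project each component onto [0, 5].
clip(8.2838) = 5.0, clip(1.2602) = 1.2602, clip(-1.3232) = 0.0, clip(-4.9206) = 0.0
Projection = [5.0, 1.2602, 0.0, 0.0]
Squared diffs: [10.7833, 0.0, 1.7509, 24.2123]
Distance = sqrt(36.7465) = 6.0619


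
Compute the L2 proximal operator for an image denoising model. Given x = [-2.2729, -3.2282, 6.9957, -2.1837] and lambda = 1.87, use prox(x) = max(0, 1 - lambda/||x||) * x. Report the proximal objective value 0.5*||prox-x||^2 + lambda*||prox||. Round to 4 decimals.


Step 1: Compute ||x||.
||x|| = 8.3244
Step 2: Compute scaling factor.
scale = max(0, 1 - 1.87/8.3244) = 0.7754
Step 3: prox(x) = [-1.7623, -2.503, 5.4242, -1.6932]
||prox(x)|| = 6.4544
Step 4: Proximal objective.
0.5*||prox-x||^2 = 1.7485
lambda*||prox|| = 12.0697
Total = 13.8182


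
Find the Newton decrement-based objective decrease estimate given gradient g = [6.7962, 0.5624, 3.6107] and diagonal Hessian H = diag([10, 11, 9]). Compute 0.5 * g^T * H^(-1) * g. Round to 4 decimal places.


Step 1: H is diagonal, so H^(-1) * g = [0.6796, 0.0511, 0.4012].
Step 2: g^T H^(-1) g = sum_i g_i^2 / H_ii
  = (6.7962)^2/10 + (0.5624)^2/11 + (3.6107)^2/9
  = 4.6188 + 0.0288 + 1.4486 = 6.0962
Step 3: Objective decrease = 0.5 * g^T H^(-1) g = 3.0481


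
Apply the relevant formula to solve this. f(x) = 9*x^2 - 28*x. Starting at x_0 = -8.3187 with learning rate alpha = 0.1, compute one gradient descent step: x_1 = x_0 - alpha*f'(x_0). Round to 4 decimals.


We compute the gradient at x_0 and apply the update.
f'(x) = 18*x - 28
f'(-8.3187) = 18*-8.3187 - 28 = -177.7366
x_1 = -8.3187 - 0.1*-177.7366 = 9.455


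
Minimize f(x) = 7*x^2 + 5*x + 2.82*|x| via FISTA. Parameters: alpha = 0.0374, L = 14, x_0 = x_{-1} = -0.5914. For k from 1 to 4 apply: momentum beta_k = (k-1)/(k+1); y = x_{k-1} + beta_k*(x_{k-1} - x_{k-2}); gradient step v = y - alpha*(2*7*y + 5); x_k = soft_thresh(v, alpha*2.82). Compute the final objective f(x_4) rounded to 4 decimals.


FISTA on f(x) = 7*x^2 + 5*x + 2.82*|x|
L = 14, alpha = 0.0374
Iteration 1: beta = 0.0, y = -0.5914 + 0.0*(-0.5914 + 0.5914) = -0.5914
  grad(y) = -3.2796, v = y - alpha*grad = -0.4687
  prox(v) = soft_thresh(-0.4687, 0.1055) = -0.3633
Iteration 2: beta = 0.3333, y = -0.3633 + 0.3333*(-0.3633 + 0.5914) = -0.2872
  grad(y) = 0.9787, v = y - alpha*grad = -0.3238
  prox(v) = soft_thresh(-0.3238, 0.1055) = -0.2184
Iteration 3: beta = 0.5, y = -0.2184 + 0.5*(-0.2184 + 0.3633) = -0.1459
  grad(y) = 2.9572, v = y - alpha*grad = -0.2565
  prox(v) = soft_thresh(-0.2565, 0.1055) = -0.151
Iteration 4: beta = 0.6, y = -0.151 + 0.6*(-0.151 + 0.2184) = -0.1107
  grad(y) = 3.4509, v = y - alpha*grad = -0.2397
  prox(v) = soft_thresh(-0.2397, 0.1055) = -0.1342
f(x_4) = 7*(-0.1342)^2 + 5*(-0.1342) + 2.82*|-0.1342| = -0.1665


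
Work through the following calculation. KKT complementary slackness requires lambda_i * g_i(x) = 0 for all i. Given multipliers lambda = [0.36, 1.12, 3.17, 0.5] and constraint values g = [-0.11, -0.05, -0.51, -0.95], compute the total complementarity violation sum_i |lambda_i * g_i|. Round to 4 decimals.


KKT complementary slackness check:
lambda_1 * g_1 = 0.36 * -0.11 = -0.0396
lambda_2 * g_2 = 1.12 * -0.05 = -0.056
lambda_3 * g_3 = 3.17 * -0.51 = -1.6167
lambda_4 * g_4 = 0.5 * -0.95 = -0.475
Total violation = 0.0396 + 0.056 + 1.6167 + 0.475 = 2.1873


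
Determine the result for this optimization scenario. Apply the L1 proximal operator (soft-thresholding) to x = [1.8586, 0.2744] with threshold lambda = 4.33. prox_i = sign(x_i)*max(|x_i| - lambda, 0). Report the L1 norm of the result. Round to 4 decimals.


Soft-thresholding with lambda = 4.33:
prox(1.8586) = sign(1.8586)*max(|1.8586| - 4.33, 0) = 0.0
prox(0.2744) = sign(0.2744)*max(|0.2744| - 4.33, 0) = 0.0
prox(x) = [0.0, 0.0]
||prox(x)||_1 = 0.0 + 0.0 = 0.0


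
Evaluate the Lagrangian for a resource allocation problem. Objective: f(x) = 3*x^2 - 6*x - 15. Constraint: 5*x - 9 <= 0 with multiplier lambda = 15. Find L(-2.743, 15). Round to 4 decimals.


Step 1: Evaluate f(x).
f(-2.743) = 3*(-2.743)^2 - 6*(-2.743) - 15 = 24.0301
Step 2: Evaluate g(x).
g(-2.743) = 5*-2.743 - 9 = -22.715
Step 3: Compute Lagrangian.
L = 24.0301 + 15*-22.715 = -316.6949


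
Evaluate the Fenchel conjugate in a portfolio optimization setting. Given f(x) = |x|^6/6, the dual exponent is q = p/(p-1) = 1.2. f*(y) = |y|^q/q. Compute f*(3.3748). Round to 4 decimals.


The conjugate exponent q satisfies 1/p + 1/q = 1.
p = 6, so q = 6/(6 - 1) = 1.2
|y|^q = 3.3748^1.2 = 4.3043
f*(3.3748) = 4.3043 / 1.2 = 3.5869


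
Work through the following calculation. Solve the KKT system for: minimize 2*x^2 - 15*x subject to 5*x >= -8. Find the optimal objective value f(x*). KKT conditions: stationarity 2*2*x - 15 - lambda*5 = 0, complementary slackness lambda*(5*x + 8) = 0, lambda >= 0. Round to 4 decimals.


Step 1: Try lambda = 0 (constraint inactive).
Stationarity: 2*2*x - 15 = 0
x* = 15/(2*2) = 3.75
Check constraint: 5*3.75 = 18.75 >= -8 -- satisfied.
Step 2: Compute optimal value.
f(x*) = 2*3.75^2 - 15*3.75 = -28.125


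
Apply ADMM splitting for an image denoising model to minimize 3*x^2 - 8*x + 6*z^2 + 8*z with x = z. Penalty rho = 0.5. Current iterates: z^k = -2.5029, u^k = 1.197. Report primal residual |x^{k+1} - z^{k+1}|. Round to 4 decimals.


ADMM iteration with rho = 0.5, z^k = -2.5029, u^k = 1.197
Step 1: x-update.
Minimize 3*x^2 - 8*x + (0.5/2)*(x + 2.5029 + 1.197)^2
FOC: (2*3 + 0.5)*x = 8 + 0.5*(-2.5029 - 1.197)
x^{k+1} = 0.9462
Step 2: z-update.
Minimize 6*z^2 + 8*z + (0.5/2)*(0.9462 - z + 1.197)^2
FOC: (2*6 + 0.5)*z = -8 + 0.5*(0.9462 + 1.197)
z^{k+1} = -0.5543
Step 3: u-update.
u^{k+1} = 1.197 + 0.9462 + 0.5543 = 2.6974
Step 4: Primal residual = |0.9462 + 0.5543| = 1.5004


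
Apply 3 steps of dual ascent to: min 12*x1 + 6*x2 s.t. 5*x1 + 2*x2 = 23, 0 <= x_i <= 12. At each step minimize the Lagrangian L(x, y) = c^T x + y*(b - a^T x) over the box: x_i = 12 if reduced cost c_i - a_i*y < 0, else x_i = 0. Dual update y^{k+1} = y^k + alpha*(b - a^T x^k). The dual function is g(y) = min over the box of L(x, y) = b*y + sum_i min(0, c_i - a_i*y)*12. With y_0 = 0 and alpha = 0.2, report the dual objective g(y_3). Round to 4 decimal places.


Dual ascent for LP: min 12*x1 + 6*x2, 5*x1 + 2*x2 = 23, 0 <= x_i <= 12
Step 1: y^k = 0.0, reduced costs: (12.0, 6.0)
  x^k = (0.0, 0.0), subgradient = b - a^T x = 23.0
  y^{k+1} = 0.0 + 0.2*23.0 = 4.6
Step 2: y^k = 4.6, reduced costs: (-11.0, -3.2)
  x^k = (12.0, 12.0), subgradient = b - a^T x = -61.0
  y^{k+1} = 4.6 + 0.2*-61.0 = -7.6
Step 3: y^k = -7.6, reduced costs: (50.0, 21.2)
  x^k = (0.0, 0.0), subgradient = b - a^T x = 23.0
  y^{k+1} = -7.6 + 0.2*23.0 = -3.0
Dual objective at y_3 = -3.0: reduced costs (27.0, 12.0), box minimizer x = (0.0, 0.0)
g(y_3) = b*y + (c1 - a1*y)*x1 + (c2 - a2*y)*x2 = 23*(-3.0) + 27.0*0.0 + 12.0*0.0 = -69.0 + 0.0 + 0.0 = -69.0


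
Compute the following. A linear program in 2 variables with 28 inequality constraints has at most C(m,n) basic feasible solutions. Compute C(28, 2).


Each vertex corresponds to some choice of n active constraints out of m, so the number of vertices is at most C(m, n) = m! / (n!(m-n)!).
m = 28, n = 2
Numerator: 28 * 27
Denominator: 2! = 2
C(28, 2) = 378


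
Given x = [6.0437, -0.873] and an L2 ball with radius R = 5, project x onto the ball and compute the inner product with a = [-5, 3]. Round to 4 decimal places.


Step 1: Compute ||x|| (intermediates to 6 decimals).
||x|| = sqrt(6.0437^2 + (-0.873)^2) = 6.106426
Step 2: Project.
Since ||x|| > R, scale = R/||x|| = 5/6.106426 = 0.81881, proj(x) = scale * x
proj(x) = [4.948642, -0.714821]
Step 3: Dot product.
a^T * proj(x) = -5*4.948642 + 3*(-0.714821) = -26.8877


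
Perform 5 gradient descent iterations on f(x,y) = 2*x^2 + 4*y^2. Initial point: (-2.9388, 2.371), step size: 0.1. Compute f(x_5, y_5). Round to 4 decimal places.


Gradient descent on f(x,y) = 2*x^2 + 4*y^2.
Starting point: (-2.9388, 2.371), alpha = 0.1
Step 1: grad_x = 2*2*-2.9388 = -11.7552, grad_y = 2*4*2.371 = 18.968
  x_1 = -2.9388 - 0.1*-11.7552 = -1.7633
  y_1 = 2.371 - 0.1*18.968 = 0.4742
Step 2: grad_x = 2*2*-1.7633 = -7.0531, grad_y = 2*4*0.4742 = 3.7936
  x_2 = -1.7633 - 0.1*-7.0531 = -1.058
  y_2 = 0.4742 - 0.1*3.7936 = 0.0948
Step 3: grad_x = 2*2*-1.058 = -4.2319, grad_y = 2*4*0.0948 = 0.7587
  x_3 = -1.058 - 0.1*-4.2319 = -0.6348
  y_3 = 0.0948 - 0.1*0.7587 = 0.019
Step 4: grad_x = 2*2*-0.6348 = -2.5391, grad_y = 2*4*0.019 = 0.1517
  x_4 = -0.6348 - 0.1*-2.5391 = -0.3809
  y_4 = 0.019 - 0.1*0.1517 = 0.0038
Step 5: grad_x = 2*2*-0.3809 = -1.5235, grad_y = 2*4*0.0038 = 0.0303
  x_5 = -0.3809 - 0.1*-1.5235 = -0.2285
  y_5 = 0.0038 - 0.1*0.0303 = 0.0008
f(-0.2285, 0.0008) = 2*(-0.2285)^2 + 4*0.0008^2 = 0.1044


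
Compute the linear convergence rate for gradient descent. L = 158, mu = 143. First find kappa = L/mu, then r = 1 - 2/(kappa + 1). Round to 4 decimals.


Step 1: Compute the condition number.
kappa = L/mu = 158/143 = 1.1049
Step 2: Compute the convergence rate.
r = 1 - 2/(kappa + 1) = 1 - 2*mu/(L + mu) = (L - mu)/(L + mu) = 15/301 = 0.0498


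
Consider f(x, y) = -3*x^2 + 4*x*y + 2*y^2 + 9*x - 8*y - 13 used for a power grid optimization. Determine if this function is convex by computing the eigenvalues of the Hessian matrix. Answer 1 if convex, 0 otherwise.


The Hessian of f(x,y) = -3*x^2 + 4*x*y + 2*y^2 + 9*x - 8*y - 13 is:
H = [[-6, 4], [4, 4]]
Trace = -6 + 4 = -2
Determinant = -6*4 - (4)^2 = -40
Discriminant = (-2)^2 - 4*-40 = 164.0
Eigenvalues: lambda_1 = -7.4031, lambda_2 = 5.4031
The function is not convex.

0


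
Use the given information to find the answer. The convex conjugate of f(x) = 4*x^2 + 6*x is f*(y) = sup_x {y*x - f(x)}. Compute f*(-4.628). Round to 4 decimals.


f*(y) = sup_x {y*x - a*x^2 - b*x} = sup_x {(y-b)*x - a*x^2}
FOC: (y - b) - 2a*x = 0 => x* = (y - b)/(2a)
x* = (-4.628 - 6)/(2*4) = -1.3285
f*(-4.628) = (y-b)^2/(4a) = (-4.628 - 6)^2/(4*4)
= 112.9544/16 = 7.0596


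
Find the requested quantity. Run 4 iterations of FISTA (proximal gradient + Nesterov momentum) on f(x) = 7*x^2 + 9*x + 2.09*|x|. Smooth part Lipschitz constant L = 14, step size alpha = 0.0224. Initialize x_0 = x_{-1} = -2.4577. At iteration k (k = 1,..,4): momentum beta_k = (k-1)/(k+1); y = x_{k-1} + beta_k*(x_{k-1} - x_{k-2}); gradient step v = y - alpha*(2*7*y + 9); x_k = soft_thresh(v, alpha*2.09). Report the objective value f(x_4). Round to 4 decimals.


FISTA on f(x) = 7*x^2 + 9*x + 2.09*|x|
L = 14, alpha = 0.0224
Iteration 1: beta = 0.0, y = -2.4577 + 0.0*(-2.4577 + 2.4577) = -2.4577
  grad(y) = -25.4078, v = y - alpha*grad = -1.8886
  prox(v) = soft_thresh(-1.8886, 0.0468) = -1.8417
Iteration 2: beta = 0.3333, y = -1.8417 + 0.3333*(-1.8417 + 2.4577) = -1.6364
  grad(y) = -13.9101, v = y - alpha*grad = -1.3248
  prox(v) = soft_thresh(-1.3248, 0.0468) = -1.278
Iteration 3: beta = 0.5, y = -1.278 + 0.5*(-1.278 + 1.8417) = -0.9962
  grad(y) = -4.9464, v = y - alpha*grad = -0.8854
  prox(v) = soft_thresh(-0.8854, 0.0468) = -0.8386
Iteration 4: beta = 0.6, y = -0.8386 + 0.6*(-0.8386 + 1.278) = -0.5749
  grad(y) = 0.9518, v = y - alpha*grad = -0.5962
  prox(v) = soft_thresh(-0.5962, 0.0468) = -0.5494
f(x_4) = 7*(-0.5494)^2 + 9*(-0.5494) + 2.09*|-0.5494| = -1.6835


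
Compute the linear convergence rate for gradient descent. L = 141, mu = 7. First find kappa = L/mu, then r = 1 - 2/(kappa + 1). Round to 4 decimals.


Step 1: Compute the condition number.
kappa = L/mu = 141/7 = 20.1429
Step 2: Compute the convergence rate.
r = 1 - 2/(kappa + 1) = 1 - 2*mu/(L + mu) = (L - mu)/(L + mu) = 134/148 = 0.9054


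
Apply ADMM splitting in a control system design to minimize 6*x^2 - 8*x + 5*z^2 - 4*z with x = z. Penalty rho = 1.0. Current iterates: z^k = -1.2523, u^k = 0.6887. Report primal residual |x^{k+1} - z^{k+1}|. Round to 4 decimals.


ADMM iteration with rho = 1.0, z^k = -1.2523, u^k = 0.6887
Step 1: x-update.
Minimize 6*x^2 - 8*x + (1.0/2)*(x + 1.2523 + 0.6887)^2
FOC: (2*6 + 1.0)*x = 8 + 1.0*(-1.2523 - 0.6887)
x^{k+1} = 0.4661
Step 2: z-update.
Minimize 5*z^2 - 4*z + (1.0/2)*(0.4661 - z + 0.6887)^2
FOC: (2*5 + 1.0)*z = 4 + 1.0*(0.4661 + 0.6887)
z^{k+1} = 0.4686
Step 3: u-update.
u^{k+1} = 0.6887 + 0.4661 - 0.4686 = 0.6862
Step 4: Primal residual = |0.4661 - 0.4686| = 0.0025


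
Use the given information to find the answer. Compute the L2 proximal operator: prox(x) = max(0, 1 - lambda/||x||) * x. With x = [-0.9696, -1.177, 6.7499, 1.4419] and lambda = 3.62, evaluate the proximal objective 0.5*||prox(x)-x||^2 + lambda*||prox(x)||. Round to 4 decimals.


Step 1: Compute ||x||.
||x|| = 7.0686
Step 2: Compute scaling factor.
scale = max(0, 1 - 3.62/7.0686) = 0.4879
Step 3: prox(x) = [-0.473, -0.5742, 3.2931, 0.7035]
||prox(x)|| = 3.4486
Step 4: Proximal objective.
0.5*||prox-x||^2 = 6.5522
lambda*||prox|| = 12.4839
Total = 19.0363


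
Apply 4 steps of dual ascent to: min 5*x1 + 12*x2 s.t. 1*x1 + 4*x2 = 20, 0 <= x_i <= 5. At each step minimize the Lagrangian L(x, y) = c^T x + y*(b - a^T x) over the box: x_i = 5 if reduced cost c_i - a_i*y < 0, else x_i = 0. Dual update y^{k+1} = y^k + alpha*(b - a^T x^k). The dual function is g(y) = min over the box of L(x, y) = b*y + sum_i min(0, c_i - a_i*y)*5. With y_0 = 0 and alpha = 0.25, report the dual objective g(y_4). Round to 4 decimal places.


Dual ascent for LP: min 5*x1 + 12*x2, 1*x1 + 4*x2 = 20, 0 <= x_i <= 5
Step 1: y^k = 0.0, reduced costs: (5.0, 12.0)
  x^k = (0.0, 0.0), subgradient = b - a^T x = 20.0
  y^{k+1} = 0.0 + 0.25*20.0 = 5.0
Step 2: y^k = 5.0, reduced costs: (0.0, -8.0)
  x^k = (0.0, 5.0), subgradient = b - a^T x = 0.0
  y^{k+1} = 5.0 + 0.25*0.0 = 5.0
Step 3: y^k = 5.0, reduced costs: (0.0, -8.0)
  x^k = (0.0, 5.0), subgradient = b - a^T x = 0.0
  y^{k+1} = 5.0 + 0.25*0.0 = 5.0
Step 4: y^k = 5.0, reduced costs: (0.0, -8.0)
  x^k = (0.0, 5.0), subgradient = b - a^T x = 0.0
  y^{k+1} = 5.0 + 0.25*0.0 = 5.0
Dual objective at y_4 = 5.0: reduced costs (0.0, -8.0), box minimizer x = (0.0, 5.0)
g(y_4) = b*y + (c1 - a1*y)*x1 + (c2 - a2*y)*x2 = 20*5.0 + 0.0*0.0 + (-8.0)*5.0 = 100.0 + 0.0 - 40.0 = 60.0


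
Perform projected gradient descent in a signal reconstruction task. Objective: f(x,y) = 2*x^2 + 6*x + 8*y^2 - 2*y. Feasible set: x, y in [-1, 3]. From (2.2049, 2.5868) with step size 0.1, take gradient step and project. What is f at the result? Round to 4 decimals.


Step 1: Compute gradient at (2.2049, 2.5868).
grad_x = 2*2*2.2049 + 6 = 14.8196
grad_y = 2*8*2.5868 - 2 = 39.3888
Step 2: Gradient step.
x_raw = 2.2049 - 0.1*14.8196 = 0.7229
y_raw = 2.5868 - 0.1*39.3888 = -1.3521
Step 3: Project onto [-1, 3].
x_proj = clip(0.7229) = 0.7229
y_proj = clip(-1.3521) = -1.0
Step 4: Evaluate f.
f(0.7229, -1.0) = 15.3829


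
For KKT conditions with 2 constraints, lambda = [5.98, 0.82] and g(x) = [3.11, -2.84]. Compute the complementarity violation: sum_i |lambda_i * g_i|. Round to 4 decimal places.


KKT complementary slackness check:
lambda_1 * g_1 = 5.98 * 3.11 = 18.5978
lambda_2 * g_2 = 0.82 * -2.84 = -2.3288
Total violation = 18.5978 + 2.3288 = 20.9266


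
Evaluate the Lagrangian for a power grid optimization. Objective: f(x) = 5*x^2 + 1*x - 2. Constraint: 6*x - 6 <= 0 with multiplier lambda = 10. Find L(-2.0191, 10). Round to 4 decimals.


Step 1: Evaluate f(x).
f(-2.0191) = 5*(-2.0191)^2 + 1*(-2.0191) - 2 = 16.3647
Step 2: Evaluate g(x).
g(-2.0191) = 6*-2.0191 - 6 = -18.1146
Step 3: Compute Lagrangian.
L = 16.3647 + 10*-18.1146 = -164.7813


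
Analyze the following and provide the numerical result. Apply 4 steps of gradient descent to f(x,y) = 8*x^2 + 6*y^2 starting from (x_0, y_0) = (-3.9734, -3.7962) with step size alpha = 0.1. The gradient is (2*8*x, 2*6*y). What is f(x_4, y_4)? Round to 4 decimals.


Gradient descent on f(x,y) = 8*x^2 + 6*y^2.
Starting point: (-3.9734, -3.7962), alpha = 0.1
Step 1: grad_x = 2*8*-3.9734 = -63.5744, grad_y = 2*6*-3.7962 = -45.5544
  x_1 = -3.9734 - 0.1*-63.5744 = 2.384
  y_1 = -3.7962 - 0.1*-45.5544 = 0.7592
Step 2: grad_x = 2*8*2.384 = 38.1446, grad_y = 2*6*0.7592 = 9.1109
  x_2 = 2.384 - 0.1*38.1446 = -1.4304
  y_2 = 0.7592 - 0.1*9.1109 = -0.1518
Step 3: grad_x = 2*8*-1.4304 = -22.8868, grad_y = 2*6*-0.1518 = -1.8222
  x_3 = -1.4304 - 0.1*-22.8868 = 0.8583
  y_3 = -0.1518 - 0.1*-1.8222 = 0.0304
Step 4: grad_x = 2*8*0.8583 = 13.7321, grad_y = 2*6*0.0304 = 0.3644
  x_4 = 0.8583 - 0.1*13.7321 = -0.515
  y_4 = 0.0304 - 0.1*0.3644 = -0.0061
f(-0.515, -0.0061) = 8*(-0.515)^2 + 6*(-0.0061)^2 = 2.1216


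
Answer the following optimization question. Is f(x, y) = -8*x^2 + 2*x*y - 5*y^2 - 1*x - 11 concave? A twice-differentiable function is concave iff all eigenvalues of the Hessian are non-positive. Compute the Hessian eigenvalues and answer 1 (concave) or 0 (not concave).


The Hessian of f(x,y) = -8*x^2 + 2*x*y - 5*y^2 - 1*x - 11 is:
H = [[-16, 2], [2, -10]]
Trace = -16 - 10 = -26
Determinant = -16*-10 - (2)^2 = 156
Discriminant = (-26)^2 - 4*156 = 52.0
Eigenvalues: lambda_1 = -16.6056, lambda_2 = -9.3944
The function is concave.

1


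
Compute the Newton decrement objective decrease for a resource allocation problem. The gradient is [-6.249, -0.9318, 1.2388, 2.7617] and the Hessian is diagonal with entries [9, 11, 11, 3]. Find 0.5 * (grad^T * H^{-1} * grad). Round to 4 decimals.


Step 1: H is diagonal, so H^(-1) * g = [-0.6943, -0.0847, 0.1126, 0.9206].
Step 2: g^T H^(-1) g = sum_i g_i^2 / H_ii
  = (-6.249)^2/9 + (-0.9318)^2/11 + (1.2388)^2/11 + (2.7617)^2/3
  = 4.3389 + 0.0789 + 0.1395 + 2.5423 = 7.0997
Step 3: Objective decrease = 0.5 * g^T H^(-1) g = 3.5498


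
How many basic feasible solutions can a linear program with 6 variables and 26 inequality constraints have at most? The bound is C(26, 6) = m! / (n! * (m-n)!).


Each vertex corresponds to some choice of n active constraints out of m, so the number of vertices is at most C(m, n) = m! / (n!(m-n)!).
m = 26, n = 6
Numerator: 26 * 25 * 24 * 23 * 22 * 21
Denominator: 6! = 720
C(26, 6) = 230230


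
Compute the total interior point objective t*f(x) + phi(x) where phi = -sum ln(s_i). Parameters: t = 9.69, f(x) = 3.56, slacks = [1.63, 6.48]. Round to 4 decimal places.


Step 1: Compute log-barrier.
ln values: [0.4886, 1.8687]
phi = -(0.4886 + 1.8687) = -2.3573
Step 2: Compute augmented objective.
t*f(x) = 9.69*3.56 = 34.4964
Total = 34.4964 - 2.3573 = 32.1391
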